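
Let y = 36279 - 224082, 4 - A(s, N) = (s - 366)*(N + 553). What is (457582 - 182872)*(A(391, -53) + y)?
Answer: -55024138290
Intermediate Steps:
A(s, N) = 4 - (-366 + s)*(553 + N) (A(s, N) = 4 - (s - 366)*(N + 553) = 4 - (-366 + s)*(553 + N))
y = -187803
(457582 - 182872)*(A(391, -53) + y) = (457582 - 182872)*((202402 - 553*391 + 366*(-53) - 1*(-53)*391) - 187803) = 274710*((202402 - 216223 - 19398 + 20723) - 187803) = 274710*(-12496 - 187803) = 274710*(-200299) = -55024138290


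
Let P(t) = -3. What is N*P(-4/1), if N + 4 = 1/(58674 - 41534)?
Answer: 205677/17140 ≈ 12.000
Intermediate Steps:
N = -68559/17140 (N = -4 + 1/(58674 - 41534) = -4 + 1/17140 = -68559/17140 ≈ -3.9999)
N*P(-4/1) = -68559/17140*(-3) = 205677/17140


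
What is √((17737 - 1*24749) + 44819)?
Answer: √37807 ≈ 194.44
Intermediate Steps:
√((17737 - 1*24749) + 44819) = √((17737 - 24749) + 44819) = √(-7012 + 44819) = √37807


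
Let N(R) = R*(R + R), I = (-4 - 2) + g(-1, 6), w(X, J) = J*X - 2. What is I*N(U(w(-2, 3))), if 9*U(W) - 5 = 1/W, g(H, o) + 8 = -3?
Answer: -2873/288 ≈ -9.9757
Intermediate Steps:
g(H, o) = -11 (g(H, o) = -8 - 3 = -11)
w(X, J) = -2 + J*X
U(W) = 5/9 + 1/(9*W)
I = -17 (I = (-4 - 2) - 11 = -6 - 11 = -17)
N(R) = 2*R² (N(R) = R*(2*R) = 2*R²)
I*N(U(w(-2, 3))) = -34*((1 + 5*(-2 + 3*(-2)))/(9*(-2 + 3*(-2))))² = -34*((1 + 5*(-2 - 6))/(9*(-2 - 6)))² = -34*((⅑)*(1 + 5*(-8))/(-8))² = -34*((⅑)*(-⅛)*(1 - 40))² = -34*((⅑)*(-⅛)*(-39))² = -34*(13/24)² = -34*169/576 = -17*169/288 = -2873/288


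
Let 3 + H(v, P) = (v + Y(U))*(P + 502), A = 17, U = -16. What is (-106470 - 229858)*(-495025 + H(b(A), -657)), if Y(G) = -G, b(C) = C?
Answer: 168212094904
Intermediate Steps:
H(v, P) = -3 + (16 + v)*(502 + P) (H(v, P) = -3 + (v - 1*(-16))*(P + 502) = -3 + (v + 16)*(502 + P) = -3 + (16 + v)*(502 + P))
(-106470 - 229858)*(-495025 + H(b(A), -657)) = (-106470 - 229858)*(-495025 + (8029 + 16*(-657) + 502*17 - 657*17)) = -336328*(-495025 + (8029 - 10512 + 8534 - 11169)) = -336328*(-495025 - 5118) = -336328*(-500143) = 168212094904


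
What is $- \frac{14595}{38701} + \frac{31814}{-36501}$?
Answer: $- \frac{1763965709}{1412625201} \approx -1.2487$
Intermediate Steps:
$- \frac{14595}{38701} + \frac{31814}{-36501} = \left(-14595\right) \frac{1}{38701} + 31814 \left(- \frac{1}{36501}\right) = - \frac{14595}{38701} - \frac{31814}{36501} = - \frac{1763965709}{1412625201}$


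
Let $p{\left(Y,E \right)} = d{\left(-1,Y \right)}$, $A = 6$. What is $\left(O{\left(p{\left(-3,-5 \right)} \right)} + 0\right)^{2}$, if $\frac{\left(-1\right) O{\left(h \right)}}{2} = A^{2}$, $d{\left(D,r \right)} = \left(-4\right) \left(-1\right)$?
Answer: $5184$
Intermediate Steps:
$d{\left(D,r \right)} = 4$
$p{\left(Y,E \right)} = 4$
$O{\left(h \right)} = -72$ ($O{\left(h \right)} = - 2 \cdot 6^{2} = \left(-2\right) 36 = -72$)
$\left(O{\left(p{\left(-3,-5 \right)} \right)} + 0\right)^{2} = \left(-72 + 0\right)^{2} = \left(-72\right)^{2} = 5184$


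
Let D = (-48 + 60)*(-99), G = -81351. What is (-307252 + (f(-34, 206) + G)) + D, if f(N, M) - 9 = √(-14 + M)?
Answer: -389782 + 8*√3 ≈ -3.8977e+5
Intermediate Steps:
f(N, M) = 9 + √(-14 + M)
D = -1188 (D = 12*(-99) = -1188)
(-307252 + (f(-34, 206) + G)) + D = (-307252 + ((9 + √(-14 + 206)) - 81351)) - 1188 = (-307252 + ((9 + √192) - 81351)) - 1188 = (-307252 + ((9 + 8*√3) - 81351)) - 1188 = (-307252 + (-81342 + 8*√3)) - 1188 = (-388594 + 8*√3) - 1188 = -389782 + 8*√3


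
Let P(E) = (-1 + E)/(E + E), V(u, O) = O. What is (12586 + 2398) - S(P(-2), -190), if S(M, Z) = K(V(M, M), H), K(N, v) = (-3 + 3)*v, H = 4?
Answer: 14984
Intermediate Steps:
K(N, v) = 0 (K(N, v) = 0*v = 0)
P(E) = (-1 + E)/(2*E) (P(E) = (-1 + E)/((2*E)) = (-1 + E)*(1/(2*E)) = (-1 + E)/(2*E))
S(M, Z) = 0
(12586 + 2398) - S(P(-2), -190) = (12586 + 2398) - 1*0 = 14984 + 0 = 14984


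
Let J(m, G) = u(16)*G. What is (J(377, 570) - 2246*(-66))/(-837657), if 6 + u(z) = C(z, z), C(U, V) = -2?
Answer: -15964/93073 ≈ -0.17152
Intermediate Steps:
u(z) = -8 (u(z) = -6 - 2 = -8)
J(m, G) = -8*G
(J(377, 570) - 2246*(-66))/(-837657) = (-8*570 - 2246*(-66))/(-837657) = (-4560 + 148236)*(-1/837657) = 143676*(-1/837657) = -15964/93073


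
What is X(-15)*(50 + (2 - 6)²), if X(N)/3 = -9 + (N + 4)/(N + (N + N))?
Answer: -8668/5 ≈ -1733.6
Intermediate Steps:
X(N) = -27 + (4 + N)/N (X(N) = 3*(-9 + (N + 4)/(N + (N + N))) = 3*(-9 + (4 + N)/(N + 2*N)) = 3*(-9 + (4 + N)/((3*N))) = 3*(-9 + (4 + N)*(1/(3*N))) = 3*(-9 + (4 + N)/(3*N)) = -27 + (4 + N)/N)
X(-15)*(50 + (2 - 6)²) = (-26 + 4/(-15))*(50 + (2 - 6)²) = (-26 + 4*(-1/15))*(50 + (-4)²) = (-26 - 4/15)*(50 + 16) = -394/15*66 = -8668/5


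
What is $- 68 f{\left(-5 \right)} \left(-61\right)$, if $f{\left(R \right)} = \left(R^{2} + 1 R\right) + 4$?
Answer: $99552$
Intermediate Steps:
$f{\left(R \right)} = 4 + R + R^{2}$ ($f{\left(R \right)} = \left(R^{2} + R\right) + 4 = \left(R + R^{2}\right) + 4 = 4 + R + R^{2}$)
$- 68 f{\left(-5 \right)} \left(-61\right) = - 68 \left(4 - 5 + \left(-5\right)^{2}\right) \left(-61\right) = - 68 \left(4 - 5 + 25\right) \left(-61\right) = \left(-68\right) 24 \left(-61\right) = \left(-1632\right) \left(-61\right) = 99552$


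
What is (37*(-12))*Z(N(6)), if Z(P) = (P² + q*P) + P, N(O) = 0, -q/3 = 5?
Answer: 0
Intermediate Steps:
q = -15 (q = -3*5 = -15)
Z(P) = P² - 14*P (Z(P) = (P² - 15*P) + P = P² - 14*P)
(37*(-12))*Z(N(6)) = (37*(-12))*(0*(-14 + 0)) = -0*(-14) = -444*0 = 0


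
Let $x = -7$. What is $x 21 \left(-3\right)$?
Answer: $441$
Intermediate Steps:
$x 21 \left(-3\right) = \left(-7\right) 21 \left(-3\right) = \left(-147\right) \left(-3\right) = 441$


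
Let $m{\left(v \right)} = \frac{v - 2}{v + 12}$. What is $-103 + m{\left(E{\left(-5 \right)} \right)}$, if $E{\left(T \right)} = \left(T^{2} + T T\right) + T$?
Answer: $- \frac{5828}{57} \approx -102.25$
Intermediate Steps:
$E{\left(T \right)} = T + 2 T^{2}$ ($E{\left(T \right)} = \left(T^{2} + T^{2}\right) + T = 2 T^{2} + T = T + 2 T^{2}$)
$m{\left(v \right)} = \frac{-2 + v}{12 + v}$
$-103 + m{\left(E{\left(-5 \right)} \right)} = -103 + \frac{-2 - 5 \left(1 + 2 \left(-5\right)\right)}{12 - 5 \left(1 + 2 \left(-5\right)\right)} = -103 + \frac{-2 - 5 \left(1 - 10\right)}{12 - 5 \left(1 - 10\right)} = -103 + \frac{-2 - -45}{12 - -45} = -103 + \frac{-2 + 45}{12 + 45} = -103 + \frac{1}{57} \cdot 43 = -103 + \frac{43}{57} = - \frac{5828}{57}$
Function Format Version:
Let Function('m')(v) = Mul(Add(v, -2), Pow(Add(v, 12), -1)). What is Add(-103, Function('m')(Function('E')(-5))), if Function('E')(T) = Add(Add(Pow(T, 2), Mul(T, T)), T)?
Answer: Rational(-5828, 57) ≈ -102.25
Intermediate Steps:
Function('E')(T) = Add(T, Mul(2, Pow(T, 2))) (Function('E')(T) = Add(Add(Pow(T, 2), Pow(T, 2)), T) = Add(Mul(2, Pow(T, 2)), T) = Add(T, Mul(2, Pow(T, 2))))
Function('m')(v) = Mul(Pow(Add(12, v), -1), Add(-2, v)) (Function('m')(v) = Mul(Add(-2, v), Pow(Add(12, v), -1)) = Mul(Pow(Add(12, v), -1), Add(-2, v)))
Add(-103, Function('m')(Function('E')(-5))) = Add(-103, Mul(Pow(Add(12, Mul(-5, Add(1, Mul(2, -5)))), -1), Add(-2, Mul(-5, Add(1, Mul(2, -5)))))) = Add(-103, Mul(Pow(Add(12, Mul(-5, Add(1, -10))), -1), Add(-2, Mul(-5, Add(1, -10))))) = Add(-103, Mul(Pow(Add(12, Mul(-5, -9)), -1), Add(-2, Mul(-5, -9)))) = Add(-103, Mul(Pow(Add(12, 45), -1), Add(-2, 45))) = Add(-103, Mul(Pow(57, -1), 43)) = Add(-103, Mul(Rational(1, 57), 43)) = Add(-103, Rational(43, 57)) = Rational(-5828, 57)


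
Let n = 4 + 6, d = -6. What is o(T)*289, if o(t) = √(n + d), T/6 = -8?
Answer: 578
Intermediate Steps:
T = -48 (T = 6*(-8) = -48)
n = 10
o(t) = 2 (o(t) = √(10 - 6) = √4 = 2)
o(T)*289 = 2*289 = 578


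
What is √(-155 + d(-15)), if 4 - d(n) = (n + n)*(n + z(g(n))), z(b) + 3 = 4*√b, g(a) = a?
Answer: √(-691 + 120*I*√15) ≈ 8.4189 + 27.602*I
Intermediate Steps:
z(b) = -3 + 4*√b
d(n) = 4 - 2*n*(-3 + n + 4*√n) (d(n) = 4 - (n + n)*(n + (-3 + 4*√n)) = 4 - 2*n*(-3 + n + 4*√n))
√(-155 + d(-15)) = √(-155 + (4 - 2*(-15)² - 2*(-15)*(-3 + 4*√(-15)))) = √(-155 + (4 - 2*225 - 2*(-15)*(-3 + 4*(I*√15)))) = √(-155 + (4 - 450 - 2*(-15)*(-3 + 4*I*√15))) = √(-155 + (4 - 450 + (-90 + 120*I*√15))) = √(-155 + (-536 + 120*I*√15)) = √(-691 + 120*I*√15)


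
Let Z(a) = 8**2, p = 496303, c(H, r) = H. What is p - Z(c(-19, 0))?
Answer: 496239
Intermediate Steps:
Z(a) = 64
p - Z(c(-19, 0)) = 496303 - 1*64 = 496303 - 64 = 496239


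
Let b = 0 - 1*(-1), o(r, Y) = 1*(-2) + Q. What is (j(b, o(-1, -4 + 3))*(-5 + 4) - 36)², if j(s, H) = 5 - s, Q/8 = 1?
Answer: 1600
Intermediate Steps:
Q = 8 (Q = 8*1 = 8)
o(r, Y) = 6 (o(r, Y) = 1*(-2) + 8 = -2 + 8 = 6)
b = 1 (b = 0 + 1 = 1)
(j(b, o(-1, -4 + 3))*(-5 + 4) - 36)² = ((5 - 1*1)*(-5 + 4) - 36)² = ((5 - 1)*(-1) - 36)² = (4*(-1) - 36)² = (-4 - 36)² = (-40)² = 1600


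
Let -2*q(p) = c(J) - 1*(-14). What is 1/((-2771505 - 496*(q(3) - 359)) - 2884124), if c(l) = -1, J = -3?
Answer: -1/5474341 ≈ -1.8267e-7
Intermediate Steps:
q(p) = -13/2 (q(p) = -(-1 - 1*(-14))/2 = -(-1 + 14)/2 = -½*13 = -13/2)
1/((-2771505 - 496*(q(3) - 359)) - 2884124) = 1/((-2771505 - 496*(-13/2 - 359)) - 2884124) = 1/((-2771505 - 496*(-731)/2) - 2884124) = 1/((-2771505 - 1*(-181288)) - 2884124) = 1/((-2771505 + 181288) - 2884124) = 1/(-2590217 - 2884124) = 1/(-5474341) = -1/5474341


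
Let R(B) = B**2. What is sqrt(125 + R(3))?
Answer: sqrt(134) ≈ 11.576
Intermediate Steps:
sqrt(125 + R(3)) = sqrt(125 + 3**2) = sqrt(125 + 9) = sqrt(134)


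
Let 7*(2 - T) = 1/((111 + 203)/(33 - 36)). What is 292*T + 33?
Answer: 678521/1099 ≈ 617.40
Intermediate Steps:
T = 4399/2198 (T = 2 - (33 - 36)/(111 + 203)/7 = 2 - 1/(7*(314/(-3))) = 2 - 1/(7*(314*(-⅓))) = 2 - 1/(7*(-314/3)) = 2 - ⅐*(-3/314) = 2 + 3/2198 = 4399/2198 ≈ 2.0014)
292*T + 33 = 292*(4399/2198) + 33 = 642254/1099 + 33 = 678521/1099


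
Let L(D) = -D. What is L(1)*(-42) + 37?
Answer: 79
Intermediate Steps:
L(1)*(-42) + 37 = -1*1*(-42) + 37 = -1*(-42) + 37 = 42 + 37 = 79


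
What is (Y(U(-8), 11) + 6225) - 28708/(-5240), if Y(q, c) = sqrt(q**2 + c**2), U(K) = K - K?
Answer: 8176337/1310 ≈ 6241.5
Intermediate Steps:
U(K) = 0
Y(q, c) = sqrt(c**2 + q**2)
(Y(U(-8), 11) + 6225) - 28708/(-5240) = (sqrt(11**2 + 0**2) + 6225) - 28708/(-5240) = (sqrt(121 + 0) + 6225) - 28708*(-1/5240) = (sqrt(121) + 6225) + 7177/1310 = (11 + 6225) + 7177/1310 = 6236 + 7177/1310 = 8176337/1310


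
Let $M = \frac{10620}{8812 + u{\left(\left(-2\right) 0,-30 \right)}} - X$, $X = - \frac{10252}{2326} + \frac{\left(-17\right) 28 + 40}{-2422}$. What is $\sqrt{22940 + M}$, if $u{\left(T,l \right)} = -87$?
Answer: $\frac{2 \sqrt{34647752375581507476755}}{2457645785} \approx 151.48$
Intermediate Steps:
$X = - \frac{5954052}{1408393}$ ($X = \left(-10252\right) \frac{1}{2326} + \left(-476 + 40\right) \left(- \frac{1}{2422}\right) = - \frac{5126}{1163} - - \frac{218}{1211} = - \frac{5126}{1163} + \frac{218}{1211} = - \frac{5954052}{1408393} \approx -4.2275$)
$M = \frac{13381247472}{2457645785}$ ($M = \frac{10620}{8812 - 87} - - \frac{5954052}{1408393} = \frac{10620}{8725} + \frac{5954052}{1408393} = 10620 \cdot \frac{1}{8725} + \frac{5954052}{1408393} = \frac{2124}{1745} + \frac{5954052}{1408393} = \frac{13381247472}{2457645785} \approx 5.4447$)
$\sqrt{22940 + M} = \sqrt{22940 + \frac{13381247472}{2457645785}} = \sqrt{\frac{56391775555372}{2457645785}} = \frac{2 \sqrt{34647752375581507476755}}{2457645785}$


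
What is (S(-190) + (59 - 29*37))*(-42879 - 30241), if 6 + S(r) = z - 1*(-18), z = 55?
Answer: 69244640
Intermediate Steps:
S(r) = 67 (S(r) = -6 + (55 - 1*(-18)) = -6 + (55 + 18) = -6 + 73 = 67)
(S(-190) + (59 - 29*37))*(-42879 - 30241) = (67 + (59 - 29*37))*(-42879 - 30241) = (67 + (59 - 1073))*(-73120) = (67 - 1014)*(-73120) = -947*(-73120) = 69244640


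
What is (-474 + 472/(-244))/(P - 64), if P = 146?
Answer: -14516/2501 ≈ -5.8041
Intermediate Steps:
(-474 + 472/(-244))/(P - 64) = (-474 + 472/(-244))/(146 - 64) = (-474 + 472*(-1/244))/82 = (-474 - 118/61)*(1/82) = -29032/61*1/82 = -14516/2501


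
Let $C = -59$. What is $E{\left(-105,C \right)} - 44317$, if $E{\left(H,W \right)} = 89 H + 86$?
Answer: $-53576$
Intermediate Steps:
$E{\left(H,W \right)} = 86 + 89 H$
$E{\left(-105,C \right)} - 44317 = \left(86 + 89 \left(-105\right)\right) - 44317 = \left(86 - 9345\right) - 44317 = -9259 - 44317 = -53576$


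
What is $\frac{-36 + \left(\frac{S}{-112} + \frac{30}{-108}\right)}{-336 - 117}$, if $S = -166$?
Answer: $\frac{17537}{228312} \approx 0.076812$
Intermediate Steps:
$\frac{-36 + \left(\frac{S}{-112} + \frac{30}{-108}\right)}{-336 - 117} = \frac{-36 + \left(- \frac{166}{-112} + \frac{30}{-108}\right)}{-336 - 117} = \frac{-36 + \left(\left(-166\right) \left(- \frac{1}{112}\right) + 30 \left(- \frac{1}{108}\right)\right)}{-453} = \left(-36 + \left(\frac{83}{56} - \frac{5}{18}\right)\right) \left(- \frac{1}{453}\right) = \left(-36 + \frac{607}{504}\right) \left(- \frac{1}{453}\right) = \left(- \frac{17537}{504}\right) \left(- \frac{1}{453}\right) = \frac{17537}{228312}$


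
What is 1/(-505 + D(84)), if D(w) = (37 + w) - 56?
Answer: -1/440 ≈ -0.0022727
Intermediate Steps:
D(w) = -19 + w
1/(-505 + D(84)) = 1/(-505 + (-19 + 84)) = 1/(-505 + 65) = 1/(-440) = -1/440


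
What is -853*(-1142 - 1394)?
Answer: 2163208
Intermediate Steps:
-853*(-1142 - 1394) = -853*(-2536) = 2163208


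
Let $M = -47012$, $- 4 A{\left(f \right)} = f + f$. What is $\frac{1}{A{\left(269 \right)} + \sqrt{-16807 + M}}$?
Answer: $- \frac{538}{327637} - \frac{12 i \sqrt{7091}}{327637} \approx -0.0016421 - 0.0030842 i$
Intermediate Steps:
$A{\left(f \right)} = - \frac{f}{2}$ ($A{\left(f \right)} = - \frac{f + f}{4} = - \frac{2 f}{4} = - \frac{f}{2}$)
$\frac{1}{A{\left(269 \right)} + \sqrt{-16807 + M}} = \frac{1}{\left(- \frac{1}{2}\right) 269 + \sqrt{-16807 - 47012}} = \frac{1}{- \frac{269}{2} + \sqrt{-63819}} = \frac{1}{- \frac{269}{2} + 3 i \sqrt{7091}}$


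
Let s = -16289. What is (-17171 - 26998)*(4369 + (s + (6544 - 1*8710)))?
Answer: 622164534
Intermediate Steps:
(-17171 - 26998)*(4369 + (s + (6544 - 1*8710))) = (-17171 - 26998)*(4369 + (-16289 + (6544 - 1*8710))) = -44169*(4369 + (-16289 + (6544 - 8710))) = -44169*(4369 + (-16289 - 2166)) = -44169*(4369 - 18455) = -44169*(-14086) = 622164534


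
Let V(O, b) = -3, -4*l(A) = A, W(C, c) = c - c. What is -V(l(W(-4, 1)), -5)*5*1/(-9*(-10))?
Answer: ⅙ ≈ 0.16667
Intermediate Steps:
W(C, c) = 0
l(A) = -A/4
-V(l(W(-4, 1)), -5)*5*1/(-9*(-10)) = -(-3*5)*1/(-9*(-10)) = -(-15)*(-⅑*(-⅒)) = -(-15)/90 = -1*(-⅙) = ⅙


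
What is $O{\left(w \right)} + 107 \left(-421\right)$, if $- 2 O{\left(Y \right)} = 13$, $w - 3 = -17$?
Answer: $- \frac{90107}{2} \approx -45054.0$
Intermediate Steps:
$w = -14$ ($w = 3 - 17 = -14$)
$O{\left(Y \right)} = - \frac{13}{2}$ ($O{\left(Y \right)} = \left(- \frac{1}{2}\right) 13 = - \frac{13}{2}$)
$O{\left(w \right)} + 107 \left(-421\right) = - \frac{13}{2} + 107 \left(-421\right) = - \frac{13}{2} - 45047 = - \frac{90107}{2}$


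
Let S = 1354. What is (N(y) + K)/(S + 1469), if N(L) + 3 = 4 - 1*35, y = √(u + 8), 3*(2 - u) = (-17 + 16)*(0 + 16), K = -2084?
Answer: -706/941 ≈ -0.75027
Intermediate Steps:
u = 22/3 (u = 2 - (-17 + 16)*(0 + 16)/3 = 2 - (-1)*16/3 = 2 - ⅓*(-16) = 2 + 16/3 = 22/3 ≈ 7.3333)
y = √138/3 (y = √(22/3 + 8) = √(46/3) = √138/3 ≈ 3.9158)
N(L) = -34 (N(L) = -3 + (4 - 1*35) = -3 + (4 - 35) = -3 - 31 = -34)
(N(y) + K)/(S + 1469) = (-34 - 2084)/(1354 + 1469) = -2118/2823 = -2118*1/2823 = -706/941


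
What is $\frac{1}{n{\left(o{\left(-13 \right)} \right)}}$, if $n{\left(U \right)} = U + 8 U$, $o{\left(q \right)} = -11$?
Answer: $- \frac{1}{99} \approx -0.010101$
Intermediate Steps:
$n{\left(U \right)} = 9 U$
$\frac{1}{n{\left(o{\left(-13 \right)} \right)}} = \frac{1}{9 \left(-11\right)} = \frac{1}{-99} = - \frac{1}{99}$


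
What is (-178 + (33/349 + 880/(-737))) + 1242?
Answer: 24853803/23383 ≈ 1062.9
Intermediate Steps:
(-178 + (33/349 + 880/(-737))) + 1242 = (-178 + (33*(1/349) + 880*(-1/737))) + 1242 = (-178 + (33/349 - 80/67)) + 1242 = (-178 - 25709/23383) + 1242 = -4187883/23383 + 1242 = 24853803/23383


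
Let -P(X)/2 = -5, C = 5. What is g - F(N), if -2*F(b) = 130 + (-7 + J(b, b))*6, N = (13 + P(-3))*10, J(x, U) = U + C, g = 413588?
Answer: 414337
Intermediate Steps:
J(x, U) = 5 + U (J(x, U) = U + 5 = 5 + U)
P(X) = 10 (P(X) = -2*(-5) = 10)
N = 230 (N = (13 + 10)*10 = 23*10 = 230)
F(b) = -59 - 3*b (F(b) = -(130 + (-7 + (5 + b))*6)/2 = -(130 + (-2 + b)*6)/2 = -(130 + (-12 + 6*b))/2 = -(118 + 6*b)/2 = -59 - 3*b)
g - F(N) = 413588 - (-59 - 3*230) = 413588 - (-59 - 690) = 413588 - 1*(-749) = 413588 + 749 = 414337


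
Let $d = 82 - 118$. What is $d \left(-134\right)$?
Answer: $4824$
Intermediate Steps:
$d = -36$ ($d = 82 - 118 = -36$)
$d \left(-134\right) = \left(-36\right) \left(-134\right) = 4824$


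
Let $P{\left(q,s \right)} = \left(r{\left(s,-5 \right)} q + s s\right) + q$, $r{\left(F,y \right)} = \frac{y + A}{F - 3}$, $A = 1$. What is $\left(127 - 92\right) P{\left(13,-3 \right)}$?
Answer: $\frac{3220}{3} \approx 1073.3$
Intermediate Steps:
$r{\left(F,y \right)} = \frac{1 + y}{-3 + F}$ ($r{\left(F,y \right)} = \frac{y + 1}{F - 3} = \frac{1 + y}{-3 + F}$)
$P{\left(q,s \right)} = q + s^{2} - \frac{4 q}{-3 + s}$ ($P{\left(q,s \right)} = \left(\frac{1 - 5}{-3 + s} q + s s\right) + q = \left(\frac{1}{-3 + s} \left(-4\right) q + s^{2}\right) + q = \left(- \frac{4}{-3 + s} q + s^{2}\right) + q = \left(- \frac{4 q}{-3 + s} + s^{2}\right) + q = \left(s^{2} - \frac{4 q}{-3 + s}\right) + q = q + s^{2} - \frac{4 q}{-3 + s}$)
$\left(127 - 92\right) P{\left(13,-3 \right)} = \left(127 - 92\right) \frac{\left(-4\right) 13 + \left(-3 - 3\right) \left(13 + \left(-3\right)^{2}\right)}{-3 - 3} = 35 \frac{-52 - 6 \left(13 + 9\right)}{-6} = 35 \left(- \frac{-52 - 132}{6}\right) = 35 \left(\left(- \frac{1}{6}\right) \left(-184\right)\right) = 35 \cdot \frac{92}{3} = \frac{3220}{3}$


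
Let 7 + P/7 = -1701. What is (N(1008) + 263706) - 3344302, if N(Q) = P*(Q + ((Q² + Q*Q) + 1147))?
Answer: -24324968144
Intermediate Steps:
P = -11956 (P = -49 + 7*(-1701) = -49 - 11907 = -11956)
N(Q) = -13713532 - 23912*Q² - 11956*Q (N(Q) = -11956*(Q + ((Q² + Q*Q) + 1147)) = -11956*(Q + ((Q² + Q²) + 1147)) = -11956*(Q + (2*Q² + 1147)) = -11956*(Q + (1147 + 2*Q²)) = -11956*(1147 + Q + 2*Q²) = -13713532 - 23912*Q² - 11956*Q)
(N(1008) + 263706) - 3344302 = ((-13713532 - 23912*1008² - 11956*1008) + 263706) - 3344302 = ((-13713532 - 23912*1016064 - 12051648) + 263706) - 3344302 = ((-13713532 - 24296122368 - 12051648) + 263706) - 3344302 = (-24321887548 + 263706) - 3344302 = -24321623842 - 3344302 = -24324968144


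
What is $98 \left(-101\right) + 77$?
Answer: $-9821$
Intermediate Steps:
$98 \left(-101\right) + 77 = -9898 + 77 = -9821$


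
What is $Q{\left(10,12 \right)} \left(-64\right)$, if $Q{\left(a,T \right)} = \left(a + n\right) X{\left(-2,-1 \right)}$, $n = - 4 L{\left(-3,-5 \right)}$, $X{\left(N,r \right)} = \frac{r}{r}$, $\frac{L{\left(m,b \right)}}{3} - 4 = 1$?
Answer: $3200$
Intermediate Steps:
$L{\left(m,b \right)} = 15$ ($L{\left(m,b \right)} = 12 + 3 \cdot 1 = 12 + 3 = 15$)
$X{\left(N,r \right)} = 1$
$n = -60$ ($n = \left(-4\right) 15 = -60$)
$Q{\left(a,T \right)} = -60 + a$ ($Q{\left(a,T \right)} = \left(a - 60\right) 1 = \left(-60 + a\right) 1 = -60 + a$)
$Q{\left(10,12 \right)} \left(-64\right) = \left(-60 + 10\right) \left(-64\right) = \left(-50\right) \left(-64\right) = 3200$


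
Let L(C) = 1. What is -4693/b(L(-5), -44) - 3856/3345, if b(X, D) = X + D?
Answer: 15532277/143835 ≈ 107.99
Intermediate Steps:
b(X, D) = D + X
-4693/b(L(-5), -44) - 3856/3345 = -4693/(-44 + 1) - 3856/3345 = -4693/(-43) - 3856*1/3345 = -4693*(-1/43) - 3856/3345 = 4693/43 - 3856/3345 = 15532277/143835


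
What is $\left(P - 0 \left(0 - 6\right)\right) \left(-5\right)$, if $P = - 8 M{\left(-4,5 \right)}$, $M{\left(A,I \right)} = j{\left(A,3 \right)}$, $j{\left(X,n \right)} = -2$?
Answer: $-80$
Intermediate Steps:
$M{\left(A,I \right)} = -2$
$P = 16$ ($P = \left(-8\right) \left(-2\right) = 16$)
$\left(P - 0 \left(0 - 6\right)\right) \left(-5\right) = \left(16 - 0 \left(0 - 6\right)\right) \left(-5\right) = \left(16 - 0 \left(-6\right)\right) \left(-5\right) = \left(16 - 0\right) \left(-5\right) = \left(16 + 0\right) \left(-5\right) = 16 \left(-5\right) = -80$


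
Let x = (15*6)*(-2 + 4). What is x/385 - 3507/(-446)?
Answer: 286095/34342 ≈ 8.3308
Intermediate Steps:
x = 180 (x = 90*2 = 180)
x/385 - 3507/(-446) = 180/385 - 3507/(-446) = 180*(1/385) - 3507*(-1/446) = 36/77 + 3507/446 = 286095/34342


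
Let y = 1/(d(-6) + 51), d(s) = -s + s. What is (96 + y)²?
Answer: 23980609/2601 ≈ 9219.8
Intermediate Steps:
d(s) = 0
y = 1/51 (y = 1/(0 + 51) = 1/51 ≈ 0.019608)
(96 + y)² = (96 + 1/51)² = (4897/51)² = 23980609/2601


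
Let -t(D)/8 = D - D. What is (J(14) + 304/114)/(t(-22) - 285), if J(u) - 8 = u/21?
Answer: -34/855 ≈ -0.039766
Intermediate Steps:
t(D) = 0 (t(D) = -8*(D - D) = -8*0 = 0)
J(u) = 8 + u/21
(J(14) + 304/114)/(t(-22) - 285) = ((8 + (1/21)*14) + 304/114)/(0 - 285) = ((8 + ⅔) + 304*(1/114))/(-285) = (26/3 + 8/3)*(-1/285) = (34/3)*(-1/285) = -34/855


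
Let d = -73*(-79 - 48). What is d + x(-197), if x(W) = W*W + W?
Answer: 47883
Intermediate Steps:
x(W) = W + W² (x(W) = W² + W = W + W²)
d = 9271 (d = -73*(-127) = 9271)
d + x(-197) = 9271 - 197*(1 - 197) = 9271 - 197*(-196) = 9271 + 38612 = 47883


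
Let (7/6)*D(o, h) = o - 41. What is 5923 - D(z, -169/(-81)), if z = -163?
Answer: 42685/7 ≈ 6097.9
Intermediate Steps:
D(o, h) = -246/7 + 6*o/7 (D(o, h) = 6*(o - 41)/7 = 6*(-41 + o)/7 = -246/7 + 6*o/7)
5923 - D(z, -169/(-81)) = 5923 - (-246/7 + (6/7)*(-163)) = 5923 - (-246/7 - 978/7) = 5923 - 1*(-1224/7) = 5923 + 1224/7 = 42685/7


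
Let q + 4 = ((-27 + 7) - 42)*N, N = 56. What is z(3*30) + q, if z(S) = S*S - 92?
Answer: 4532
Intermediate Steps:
z(S) = -92 + S² (z(S) = S² - 92 = -92 + S²)
q = -3476 (q = -4 + ((-27 + 7) - 42)*56 = -4 + (-20 - 42)*56 = -4 - 62*56 = -4 - 3472 = -3476)
z(3*30) + q = (-92 + (3*30)²) - 3476 = (-92 + 90²) - 3476 = (-92 + 8100) - 3476 = 8008 - 3476 = 4532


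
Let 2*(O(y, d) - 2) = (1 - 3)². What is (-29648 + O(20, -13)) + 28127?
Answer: -1517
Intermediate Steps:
O(y, d) = 4 (O(y, d) = 2 + (1 - 3)²/2 = 2 + (½)*(-2)² = 2 + (½)*4 = 2 + 2 = 4)
(-29648 + O(20, -13)) + 28127 = (-29648 + 4) + 28127 = -29644 + 28127 = -1517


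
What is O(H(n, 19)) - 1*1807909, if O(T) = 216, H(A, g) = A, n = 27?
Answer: -1807693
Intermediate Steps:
O(H(n, 19)) - 1*1807909 = 216 - 1*1807909 = 216 - 1807909 = -1807693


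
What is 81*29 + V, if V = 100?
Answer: 2449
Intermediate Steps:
81*29 + V = 81*29 + 100 = 2349 + 100 = 2449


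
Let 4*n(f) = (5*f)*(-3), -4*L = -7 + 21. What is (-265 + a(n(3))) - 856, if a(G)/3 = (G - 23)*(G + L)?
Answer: 6313/16 ≈ 394.56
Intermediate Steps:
L = -7/2 (L = -(-7 + 21)/4 = -¼*14 = -7/2 ≈ -3.5000)
n(f) = -15*f/4 (n(f) = ((5*f)*(-3))/4 = (-15*f)/4 = -15*f/4)
a(G) = 3*(-23 + G)*(-7/2 + G) (a(G) = 3*((G - 23)*(G - 7/2)) = 3*((-23 + G)*(-7/2 + G)) = 3*(-23 + G)*(-7/2 + G))
(-265 + a(n(3))) - 856 = (-265 + (483/2 + 3*(-15/4*3)² - (-2385)*3/8)) - 856 = (-265 + (483/2 + 3*(-45/4)² - 159/2*(-45/4))) - 856 = (-265 + (483/2 + 3*(2025/16) + 7155/8)) - 856 = (-265 + (483/2 + 6075/16 + 7155/8)) - 856 = (-265 + 24249/16) - 856 = 20009/16 - 856 = 6313/16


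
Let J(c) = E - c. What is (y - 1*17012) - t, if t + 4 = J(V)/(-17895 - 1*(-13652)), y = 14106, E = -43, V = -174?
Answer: -12313055/4243 ≈ -2902.0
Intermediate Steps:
J(c) = -43 - c
t = -17103/4243 (t = -4 + (-43 - 1*(-174))/(-17895 - 1*(-13652)) = -4 + (-43 + 174)/(-17895 + 13652) = -4 + 131/(-4243) = -4 + 131*(-1/4243) = -4 - 131/4243 = -17103/4243 ≈ -4.0309)
(y - 1*17012) - t = (14106 - 1*17012) - 1*(-17103/4243) = (14106 - 17012) + 17103/4243 = -2906 + 17103/4243 = -12313055/4243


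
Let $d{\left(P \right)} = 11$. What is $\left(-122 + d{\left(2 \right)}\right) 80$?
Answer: $-8880$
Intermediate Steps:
$\left(-122 + d{\left(2 \right)}\right) 80 = \left(-122 + 11\right) 80 = \left(-111\right) 80 = -8880$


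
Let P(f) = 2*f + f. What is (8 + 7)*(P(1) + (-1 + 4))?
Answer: 90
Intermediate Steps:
P(f) = 3*f
(8 + 7)*(P(1) + (-1 + 4)) = (8 + 7)*(3*1 + (-1 + 4)) = 15*(3 + 3) = 15*6 = 90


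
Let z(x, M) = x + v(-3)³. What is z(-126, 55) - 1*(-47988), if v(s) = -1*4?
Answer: 47798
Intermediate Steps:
v(s) = -4
z(x, M) = -64 + x (z(x, M) = x + (-4)³ = x - 64 = -64 + x)
z(-126, 55) - 1*(-47988) = (-64 - 126) - 1*(-47988) = -190 + 47988 = 47798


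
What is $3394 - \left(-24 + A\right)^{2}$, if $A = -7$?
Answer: $2433$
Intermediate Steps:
$3394 - \left(-24 + A\right)^{2} = 3394 - \left(-24 - 7\right)^{2} = 3394 - \left(-31\right)^{2} = 3394 - 961 = 2433$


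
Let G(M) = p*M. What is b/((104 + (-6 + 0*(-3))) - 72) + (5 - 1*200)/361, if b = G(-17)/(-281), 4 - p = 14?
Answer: -743020/1318733 ≈ -0.56343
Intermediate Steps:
p = -10 (p = 4 - 1*14 = 4 - 14 = -10)
G(M) = -10*M
b = -170/281 (b = -10*(-17)/(-281) = 170*(-1/281) = -170/281 ≈ -0.60498)
b/((104 + (-6 + 0*(-3))) - 72) + (5 - 1*200)/361 = -170/(281*((104 + (-6 + 0*(-3))) - 72)) + (5 - 1*200)/361 = -170/(281*((104 + (-6 + 0)) - 72)) + (5 - 200)*(1/361) = -170/(281*((104 - 6) - 72)) - 195*1/361 = -170/(281*(98 - 72)) - 195/361 = -170/281/26 - 195/361 = -170/281*1/26 - 195/361 = -85/3653 - 195/361 = -743020/1318733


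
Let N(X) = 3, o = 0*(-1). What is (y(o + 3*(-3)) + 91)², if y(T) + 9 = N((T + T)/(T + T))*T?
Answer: 3025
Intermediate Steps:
o = 0
y(T) = -9 + 3*T
(y(o + 3*(-3)) + 91)² = ((-9 + 3*(0 + 3*(-3))) + 91)² = ((-9 + 3*(0 - 9)) + 91)² = ((-9 + 3*(-9)) + 91)² = ((-9 - 27) + 91)² = (-36 + 91)² = 55² = 3025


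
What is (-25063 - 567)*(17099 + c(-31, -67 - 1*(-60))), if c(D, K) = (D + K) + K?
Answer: -437094020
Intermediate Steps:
c(D, K) = D + 2*K
(-25063 - 567)*(17099 + c(-31, -67 - 1*(-60))) = (-25063 - 567)*(17099 + (-31 + 2*(-67 - 1*(-60)))) = -25630*(17099 + (-31 + 2*(-67 + 60))) = -25630*(17099 + (-31 + 2*(-7))) = -25630*(17099 + (-31 - 14)) = -25630*(17099 - 45) = -25630*17054 = -437094020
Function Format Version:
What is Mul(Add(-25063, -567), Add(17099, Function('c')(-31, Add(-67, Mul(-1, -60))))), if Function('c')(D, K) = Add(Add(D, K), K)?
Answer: -437094020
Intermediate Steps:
Function('c')(D, K) = Add(D, Mul(2, K))
Mul(Add(-25063, -567), Add(17099, Function('c')(-31, Add(-67, Mul(-1, -60))))) = Mul(Add(-25063, -567), Add(17099, Add(-31, Mul(2, Add(-67, Mul(-1, -60)))))) = Mul(-25630, Add(17099, Add(-31, Mul(2, Add(-67, 60))))) = Mul(-25630, Add(17099, Add(-31, Mul(2, -7)))) = Mul(-25630, Add(17099, Add(-31, -14))) = Mul(-25630, Add(17099, -45)) = Mul(-25630, 17054) = -437094020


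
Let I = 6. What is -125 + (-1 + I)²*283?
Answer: 6950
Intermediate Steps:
-125 + (-1 + I)²*283 = -125 + (-1 + 6)²*283 = -125 + 5²*283 = -125 + 25*283 = -125 + 7075 = 6950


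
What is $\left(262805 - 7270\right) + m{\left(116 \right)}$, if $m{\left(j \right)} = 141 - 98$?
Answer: $255578$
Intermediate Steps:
$m{\left(j \right)} = 43$
$\left(262805 - 7270\right) + m{\left(116 \right)} = \left(262805 - 7270\right) + 43 = 255535 + 43 = 255578$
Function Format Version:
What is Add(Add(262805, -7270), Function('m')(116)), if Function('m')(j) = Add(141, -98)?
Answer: 255578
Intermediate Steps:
Function('m')(j) = 43
Add(Add(262805, -7270), Function('m')(116)) = Add(Add(262805, -7270), 43) = Add(255535, 43) = 255578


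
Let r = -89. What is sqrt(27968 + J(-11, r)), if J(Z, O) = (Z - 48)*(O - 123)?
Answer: 2*sqrt(10119) ≈ 201.19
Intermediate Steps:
J(Z, O) = (-123 + O)*(-48 + Z) (J(Z, O) = (-48 + Z)*(-123 + O) = (-123 + O)*(-48 + Z))
sqrt(27968 + J(-11, r)) = sqrt(27968 + (5904 - 123*(-11) - 48*(-89) - 89*(-11))) = sqrt(27968 + (5904 + 1353 + 4272 + 979)) = sqrt(27968 + 12508) = sqrt(40476) = 2*sqrt(10119)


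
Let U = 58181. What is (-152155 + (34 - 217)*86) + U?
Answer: -109712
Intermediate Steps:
(-152155 + (34 - 217)*86) + U = (-152155 + (34 - 217)*86) + 58181 = (-152155 - 183*86) + 58181 = (-152155 - 15738) + 58181 = -167893 + 58181 = -109712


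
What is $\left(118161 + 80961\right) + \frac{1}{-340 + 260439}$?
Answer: $\frac{51791433079}{260099} \approx 1.9912 \cdot 10^{5}$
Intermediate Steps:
$\left(118161 + 80961\right) + \frac{1}{-340 + 260439} = 199122 + \frac{1}{260099} = \frac{51791433079}{260099}$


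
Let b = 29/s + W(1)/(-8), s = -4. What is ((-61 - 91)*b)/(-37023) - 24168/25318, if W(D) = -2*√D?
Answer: -65836444/66953451 ≈ -0.98332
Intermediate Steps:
b = -7 (b = 29/(-4) - 2*√1/(-8) = 29*(-¼) - 2*1*(-⅛) = -29/4 - 2*(-⅛) = -29/4 + ¼ = -7)
((-61 - 91)*b)/(-37023) - 24168/25318 = ((-61 - 91)*(-7))/(-37023) - 24168/25318 = -152*(-7)*(-1/37023) - 24168*1/25318 = 1064*(-1/37023) - 12084/12659 = -152/5289 - 12084/12659 = -65836444/66953451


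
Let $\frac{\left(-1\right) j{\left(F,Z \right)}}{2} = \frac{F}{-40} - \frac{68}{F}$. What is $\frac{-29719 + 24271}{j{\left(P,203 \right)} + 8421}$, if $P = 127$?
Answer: $- \frac{4612640}{7136063} \approx -0.64638$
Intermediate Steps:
$j{\left(F,Z \right)} = \frac{136}{F} + \frac{F}{20}$ ($j{\left(F,Z \right)} = - 2 \left(\frac{F}{-40} - \frac{68}{F}\right) = - 2 \left(F \left(- \frac{1}{40}\right) - \frac{68}{F}\right) = - 2 \left(- \frac{F}{40} - \frac{68}{F}\right) = - 2 \left(- \frac{68}{F} - \frac{F}{40}\right) = \frac{136}{F} + \frac{F}{20}$)
$\frac{-29719 + 24271}{j{\left(P,203 \right)} + 8421} = \frac{-29719 + 24271}{\left(\frac{136}{127} + \frac{1}{20} \cdot 127\right) + 8421} = - \frac{5448}{\left(136 \cdot \frac{1}{127} + \frac{127}{20}\right) + 8421} = - \frac{5448}{\left(\frac{136}{127} + \frac{127}{20}\right) + 8421} = - \frac{5448}{\frac{18849}{2540} + 8421} = - \frac{5448}{\frac{21408189}{2540}} = \left(-5448\right) \frac{2540}{21408189} = - \frac{4612640}{7136063}$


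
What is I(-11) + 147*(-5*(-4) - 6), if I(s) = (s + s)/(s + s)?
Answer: 2059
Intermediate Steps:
I(s) = 1 (I(s) = (2*s)/((2*s)) = (2*s)*(1/(2*s)) = 1)
I(-11) + 147*(-5*(-4) - 6) = 1 + 147*(-5*(-4) - 6) = 1 + 147*(20 - 6) = 1 + 147*14 = 1 + 2058 = 2059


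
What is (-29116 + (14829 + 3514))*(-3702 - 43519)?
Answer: 508711833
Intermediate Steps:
(-29116 + (14829 + 3514))*(-3702 - 43519) = (-29116 + 18343)*(-47221) = -10773*(-47221) = 508711833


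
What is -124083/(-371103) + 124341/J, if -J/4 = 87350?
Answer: -929572641/43221129400 ≈ -0.021507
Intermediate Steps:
J = -349400 (J = -4*87350 = -349400)
-124083/(-371103) + 124341/J = -124083/(-371103) + 124341/(-349400) = -124083*(-1/371103) + 124341*(-1/349400) = 41361/123701 - 124341/349400 = -929572641/43221129400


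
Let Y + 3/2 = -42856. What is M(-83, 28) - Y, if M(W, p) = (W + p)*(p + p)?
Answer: 79555/2 ≈ 39778.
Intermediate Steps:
M(W, p) = 2*p*(W + p) (M(W, p) = (W + p)*(2*p) = 2*p*(W + p))
Y = -85715/2 (Y = -3/2 - 42856 = -85715/2 ≈ -42858.)
M(-83, 28) - Y = 2*28*(-83 + 28) - 1*(-85715/2) = 2*28*(-55) + 85715/2 = -3080 + 85715/2 = 79555/2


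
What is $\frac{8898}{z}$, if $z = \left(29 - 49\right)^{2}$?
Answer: $\frac{4449}{200} \approx 22.245$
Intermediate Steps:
$z = 400$ ($z = \left(-20\right)^{2} = 400$)
$\frac{8898}{z} = \frac{8898}{400} = 8898 \cdot \frac{1}{400} = \frac{4449}{200}$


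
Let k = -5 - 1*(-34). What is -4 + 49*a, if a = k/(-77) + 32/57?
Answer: 3169/627 ≈ 5.0542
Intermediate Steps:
k = 29 (k = -5 + 34 = 29)
a = 811/4389 (a = 29/(-77) + 32/57 = 29*(-1/77) + 32*(1/57) = -29/77 + 32/57 = 811/4389 ≈ 0.18478)
-4 + 49*a = -4 + 49*(811/4389) = -4 + 5677/627 = 3169/627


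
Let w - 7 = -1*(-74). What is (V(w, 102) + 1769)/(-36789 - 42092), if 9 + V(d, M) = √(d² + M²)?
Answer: -160/7171 - 3*√1885/78881 ≈ -0.023963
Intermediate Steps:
w = 81 (w = 7 - 1*(-74) = 7 + 74 = 81)
V(d, M) = -9 + √(M² + d²) (V(d, M) = -9 + √(d² + M²) = -9 + √(M² + d²))
(V(w, 102) + 1769)/(-36789 - 42092) = ((-9 + √(102² + 81²)) + 1769)/(-36789 - 42092) = ((-9 + √(10404 + 6561)) + 1769)/(-78881) = ((-9 + √16965) + 1769)*(-1/78881) = ((-9 + 3*√1885) + 1769)*(-1/78881) = (1760 + 3*√1885)*(-1/78881) = -160/7171 - 3*√1885/78881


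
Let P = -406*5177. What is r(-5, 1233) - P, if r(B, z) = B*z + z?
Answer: 2096930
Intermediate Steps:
r(B, z) = z + B*z
P = -2101862
r(-5, 1233) - P = 1233*(1 - 5) - 1*(-2101862) = 1233*(-4) + 2101862 = -4932 + 2101862 = 2096930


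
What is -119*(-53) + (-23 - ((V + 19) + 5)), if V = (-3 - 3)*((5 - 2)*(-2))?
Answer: 6224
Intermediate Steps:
V = 36 (V = -18*(-2) = -6*(-6) = 36)
-119*(-53) + (-23 - ((V + 19) + 5)) = -119*(-53) + (-23 - ((36 + 19) + 5)) = 6307 + (-23 - (55 + 5)) = 6307 + (-23 - 1*60) = 6307 + (-23 - 60) = 6307 - 83 = 6224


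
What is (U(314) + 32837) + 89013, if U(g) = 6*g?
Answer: 123734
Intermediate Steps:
(U(314) + 32837) + 89013 = (6*314 + 32837) + 89013 = (1884 + 32837) + 89013 = 34721 + 89013 = 123734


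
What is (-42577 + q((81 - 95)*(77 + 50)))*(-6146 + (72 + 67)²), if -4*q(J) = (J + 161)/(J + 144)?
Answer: -3666403412575/6536 ≈ -5.6096e+8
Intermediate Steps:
q(J) = -(161 + J)/(4*(144 + J)) (q(J) = -(J + 161)/(4*(J + 144)) = -(161 + J)/(4*(144 + J)))
(-42577 + q((81 - 95)*(77 + 50)))*(-6146 + (72 + 67)²) = (-42577 + (-161 - (81 - 95)*(77 + 50))/(4*(144 + (81 - 95)*(77 + 50))))*(-6146 + (72 + 67)²) = (-42577 + (-161 - (-14)*127)/(4*(144 - 14*127)))*(-6146 + 139²) = (-42577 + (-161 - 1*(-1778))/(4*(144 - 1778)))*(-6146 + 19321) = (-42577 + (¼)*(-161 + 1778)/(-1634))*13175 = (-42577 + (¼)*(-1/1634)*1617)*13175 = (-42577 - 1617/6536)*13175 = -278284889/6536*13175 = -3666403412575/6536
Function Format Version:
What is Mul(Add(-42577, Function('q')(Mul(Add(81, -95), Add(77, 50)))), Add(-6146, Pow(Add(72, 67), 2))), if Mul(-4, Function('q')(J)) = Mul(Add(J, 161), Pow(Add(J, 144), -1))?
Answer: Rational(-3666403412575, 6536) ≈ -5.6096e+8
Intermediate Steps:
Function('q')(J) = Mul(Rational(-1, 4), Pow(Add(144, J), -1), Add(161, J)) (Function('q')(J) = Mul(Rational(-1, 4), Mul(Add(J, 161), Pow(Add(J, 144), -1))) = Mul(Rational(-1, 4), Mul(Add(161, J), Pow(Add(144, J), -1))) = Mul(Rational(-1, 4), Mul(Pow(Add(144, J), -1), Add(161, J))) = Mul(Rational(-1, 4), Pow(Add(144, J), -1), Add(161, J)))
Mul(Add(-42577, Function('q')(Mul(Add(81, -95), Add(77, 50)))), Add(-6146, Pow(Add(72, 67), 2))) = Mul(Add(-42577, Mul(Rational(1, 4), Pow(Add(144, Mul(Add(81, -95), Add(77, 50))), -1), Add(-161, Mul(-1, Mul(Add(81, -95), Add(77, 50)))))), Add(-6146, Pow(Add(72, 67), 2))) = Mul(Add(-42577, Mul(Rational(1, 4), Pow(Add(144, Mul(-14, 127)), -1), Add(-161, Mul(-1, Mul(-14, 127))))), Add(-6146, Pow(139, 2))) = Mul(Add(-42577, Mul(Rational(1, 4), Pow(Add(144, -1778), -1), Add(-161, Mul(-1, -1778)))), Add(-6146, 19321)) = Mul(Add(-42577, Mul(Rational(1, 4), Pow(-1634, -1), Add(-161, 1778))), 13175) = Mul(Add(-42577, Mul(Rational(1, 4), Rational(-1, 1634), 1617)), 13175) = Mul(Add(-42577, Rational(-1617, 6536)), 13175) = Mul(Rational(-278284889, 6536), 13175) = Rational(-3666403412575, 6536)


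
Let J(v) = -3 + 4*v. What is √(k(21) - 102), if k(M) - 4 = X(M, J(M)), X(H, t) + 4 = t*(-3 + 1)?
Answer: 2*I*√66 ≈ 16.248*I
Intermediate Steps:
X(H, t) = -4 - 2*t (X(H, t) = -4 + t*(-3 + 1) = -4 + t*(-2) = -4 - 2*t)
k(M) = 6 - 8*M (k(M) = 4 + (-4 - 2*(-3 + 4*M)) = 4 + (-4 + (6 - 8*M)) = 4 + (2 - 8*M) = 6 - 8*M)
√(k(21) - 102) = √((6 - 8*21) - 102) = √((6 - 168) - 102) = √(-162 - 102) = √(-264) = 2*I*√66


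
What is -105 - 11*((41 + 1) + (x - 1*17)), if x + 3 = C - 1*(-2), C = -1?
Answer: -358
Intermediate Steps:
x = -2 (x = -3 + (-1 - 1*(-2)) = -3 + (-1 + 2) = -3 + 1 = -2)
-105 - 11*((41 + 1) + (x - 1*17)) = -105 - 11*((41 + 1) + (-2 - 1*17)) = -105 - 11*(42 + (-2 - 17)) = -105 - 11*(42 - 19) = -105 - 11*23 = -105 - 253 = -358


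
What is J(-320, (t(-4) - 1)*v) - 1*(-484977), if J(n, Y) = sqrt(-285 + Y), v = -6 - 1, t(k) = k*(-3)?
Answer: 484977 + I*sqrt(362) ≈ 4.8498e+5 + 19.026*I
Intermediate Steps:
t(k) = -3*k
v = -7
J(-320, (t(-4) - 1)*v) - 1*(-484977) = sqrt(-285 + (-3*(-4) - 1)*(-7)) - 1*(-484977) = sqrt(-285 + (12 - 1)*(-7)) + 484977 = sqrt(-285 + 11*(-7)) + 484977 = sqrt(-285 - 77) + 484977 = sqrt(-362) + 484977 = I*sqrt(362) + 484977 = 484977 + I*sqrt(362)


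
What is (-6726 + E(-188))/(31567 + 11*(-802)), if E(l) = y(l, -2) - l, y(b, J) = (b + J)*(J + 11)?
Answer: -8248/22745 ≈ -0.36263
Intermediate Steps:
y(b, J) = (11 + J)*(J + b) (y(b, J) = (J + b)*(11 + J) = (11 + J)*(J + b))
E(l) = -18 + 8*l (E(l) = ((-2)² + 11*(-2) + 11*l - 2*l) - l = (4 - 22 + 11*l - 2*l) - l = (-18 + 9*l) - l = -18 + 8*l)
(-6726 + E(-188))/(31567 + 11*(-802)) = (-6726 + (-18 + 8*(-188)))/(31567 + 11*(-802)) = (-6726 + (-18 - 1504))/(31567 - 8822) = (-6726 - 1522)/22745 = -8248*1/22745 = -8248/22745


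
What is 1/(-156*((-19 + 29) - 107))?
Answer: 1/15132 ≈ 6.6085e-5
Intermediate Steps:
1/(-156*((-19 + 29) - 107)) = 1/(-156*(10 - 107)) = 1/(-156*(-97)) = 1/15132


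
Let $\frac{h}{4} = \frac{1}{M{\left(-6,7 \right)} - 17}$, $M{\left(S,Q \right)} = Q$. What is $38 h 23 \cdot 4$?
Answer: $- \frac{6992}{5} \approx -1398.4$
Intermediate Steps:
$h = - \frac{2}{5}$ ($h = \frac{4}{7 - 17} = \frac{4}{-10} = 4 \left(- \frac{1}{10}\right) = - \frac{2}{5} \approx -0.4$)
$38 h 23 \cdot 4 = 38 \left(- \frac{2}{5}\right) 23 \cdot 4 = \left(- \frac{76}{5}\right) 92 = - \frac{6992}{5}$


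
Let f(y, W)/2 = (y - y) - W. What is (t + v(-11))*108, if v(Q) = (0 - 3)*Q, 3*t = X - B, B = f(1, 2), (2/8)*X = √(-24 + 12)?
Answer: 3708 + 288*I*√3 ≈ 3708.0 + 498.83*I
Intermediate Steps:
X = 8*I*√3 (X = 4*√(-24 + 12) = 4*√(-12) = 4*(2*I*√3) = 8*I*√3 ≈ 13.856*I)
f(y, W) = -2*W (f(y, W) = 2*((y - y) - W) = 2*(0 - W) = 2*(-W) = -2*W)
B = -4 (B = -2*2 = -4)
t = 4/3 + 8*I*√3/3 (t = (8*I*√3 - 1*(-4))/3 = (8*I*√3 + 4)/3 = (4 + 8*I*√3)/3 = 4/3 + 8*I*√3/3 ≈ 1.3333 + 4.6188*I)
v(Q) = -3*Q
(t + v(-11))*108 = ((4/3 + 8*I*√3/3) - 3*(-11))*108 = ((4/3 + 8*I*√3/3) + 33)*108 = (103/3 + 8*I*√3/3)*108 = 3708 + 288*I*√3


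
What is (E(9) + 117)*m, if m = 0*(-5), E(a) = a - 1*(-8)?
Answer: 0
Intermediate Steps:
E(a) = 8 + a (E(a) = a + 8 = 8 + a)
m = 0
(E(9) + 117)*m = ((8 + 9) + 117)*0 = (17 + 117)*0 = 134*0 = 0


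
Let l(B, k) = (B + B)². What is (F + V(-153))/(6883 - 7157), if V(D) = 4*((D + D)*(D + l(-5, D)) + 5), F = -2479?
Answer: -62413/274 ≈ -227.78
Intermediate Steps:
l(B, k) = 4*B² (l(B, k) = (2*B)² = 4*B²)
V(D) = 20 + 8*D*(100 + D) (V(D) = 4*((D + D)*(D + 4*(-5)²) + 5) = 4*((2*D)*(D + 4*25) + 5) = 4*((2*D)*(D + 100) + 5) = 4*((2*D)*(100 + D) + 5) = 4*(2*D*(100 + D) + 5) = 4*(5 + 2*D*(100 + D)) = 20 + 8*D*(100 + D))
(F + V(-153))/(6883 - 7157) = (-2479 + (20 + 8*(-153)² + 800*(-153)))/(6883 - 7157) = (-2479 + (20 + 8*23409 - 122400))/(-274) = (-2479 + (20 + 187272 - 122400))*(-1/274) = (-2479 + 64892)*(-1/274) = 62413*(-1/274) = -62413/274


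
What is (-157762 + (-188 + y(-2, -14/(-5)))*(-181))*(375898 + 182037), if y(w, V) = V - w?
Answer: -69520263218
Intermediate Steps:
(-157762 + (-188 + y(-2, -14/(-5)))*(-181))*(375898 + 182037) = (-157762 + (-188 + (-14/(-5) - 1*(-2)))*(-181))*(375898 + 182037) = (-157762 + (-188 + (-14*(-⅕) + 2))*(-181))*557935 = (-157762 + (-188 + (14/5 + 2))*(-181))*557935 = (-157762 + (-188 + 24/5)*(-181))*557935 = (-157762 - 916/5*(-181))*557935 = (-157762 + 165796/5)*557935 = -623014/5*557935 = -69520263218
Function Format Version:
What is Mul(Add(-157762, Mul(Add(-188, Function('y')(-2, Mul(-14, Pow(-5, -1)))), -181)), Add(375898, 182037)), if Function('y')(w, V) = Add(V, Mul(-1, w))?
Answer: -69520263218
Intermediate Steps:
Mul(Add(-157762, Mul(Add(-188, Function('y')(-2, Mul(-14, Pow(-5, -1)))), -181)), Add(375898, 182037)) = Mul(Add(-157762, Mul(Add(-188, Add(Mul(-14, Pow(-5, -1)), Mul(-1, -2))), -181)), Add(375898, 182037)) = Mul(Add(-157762, Mul(Add(-188, Add(Mul(-14, Rational(-1, 5)), 2)), -181)), 557935) = Mul(Add(-157762, Mul(Add(-188, Add(Rational(14, 5), 2)), -181)), 557935) = Mul(Add(-157762, Mul(Add(-188, Rational(24, 5)), -181)), 557935) = Mul(Add(-157762, Mul(Rational(-916, 5), -181)), 557935) = Mul(Add(-157762, Rational(165796, 5)), 557935) = Mul(Rational(-623014, 5), 557935) = -69520263218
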